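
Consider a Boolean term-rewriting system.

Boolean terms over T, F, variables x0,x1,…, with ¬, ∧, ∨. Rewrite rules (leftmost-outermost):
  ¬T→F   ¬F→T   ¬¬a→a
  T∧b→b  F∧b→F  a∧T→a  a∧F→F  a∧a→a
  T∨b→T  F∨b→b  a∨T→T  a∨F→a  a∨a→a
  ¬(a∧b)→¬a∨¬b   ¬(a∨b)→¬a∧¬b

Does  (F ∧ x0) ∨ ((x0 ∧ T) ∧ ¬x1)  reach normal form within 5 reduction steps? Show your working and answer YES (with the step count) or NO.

Answer: YES — reaches normal form x0 ∧ ¬x1 in 3 ≤ 5 steps

Reduction:
  start: (F ∧ x0) ∨ ((x0 ∧ T) ∧ ¬x1)
  [1] F ∨ ((x0 ∧ T) ∧ ¬x1)
  [2] (x0 ∧ T) ∧ ¬x1
  [3] x0 ∧ ¬x1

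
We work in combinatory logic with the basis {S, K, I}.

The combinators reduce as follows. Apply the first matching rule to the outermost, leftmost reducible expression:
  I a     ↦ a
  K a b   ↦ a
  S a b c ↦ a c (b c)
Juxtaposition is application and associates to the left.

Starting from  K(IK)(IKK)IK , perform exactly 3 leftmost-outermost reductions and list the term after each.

Answer: after 3 steps: I

Working:
  start: K(IK)(IKK)IK
  step 1: IKIK
  step 2: KIK
  step 3: I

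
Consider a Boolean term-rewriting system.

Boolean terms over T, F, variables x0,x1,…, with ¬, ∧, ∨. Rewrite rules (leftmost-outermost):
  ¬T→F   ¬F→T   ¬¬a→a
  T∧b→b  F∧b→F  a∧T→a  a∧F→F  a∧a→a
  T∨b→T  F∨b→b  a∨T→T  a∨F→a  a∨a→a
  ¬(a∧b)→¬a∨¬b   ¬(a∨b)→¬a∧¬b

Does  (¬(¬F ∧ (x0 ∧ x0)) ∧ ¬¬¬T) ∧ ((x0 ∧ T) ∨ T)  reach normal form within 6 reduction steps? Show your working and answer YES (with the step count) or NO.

Answer: NO — after 6 steps the term is (¬x0 ∧ ¬T) ∧ ((x0 ∧ T) ∨ T), not yet normal

Derivation:
  start: (¬(¬F ∧ (x0 ∧ x0)) ∧ ¬¬¬T) ∧ ((x0 ∧ T) ∨ T)
  →1  ((¬¬F ∨ ¬(x0 ∧ x0)) ∧ ¬¬¬T) ∧ ((x0 ∧ T) ∨ T)
  →2  ((F ∨ ¬(x0 ∧ x0)) ∧ ¬¬¬T) ∧ ((x0 ∧ T) ∨ T)
  →3  (¬(x0 ∧ x0) ∧ ¬¬¬T) ∧ ((x0 ∧ T) ∨ T)
  →4  ((¬x0 ∨ ¬x0) ∧ ¬¬¬T) ∧ ((x0 ∧ T) ∨ T)
  →5  (¬x0 ∧ ¬¬¬T) ∧ ((x0 ∧ T) ∨ T)
  →6  (¬x0 ∧ ¬T) ∧ ((x0 ∧ T) ∨ T)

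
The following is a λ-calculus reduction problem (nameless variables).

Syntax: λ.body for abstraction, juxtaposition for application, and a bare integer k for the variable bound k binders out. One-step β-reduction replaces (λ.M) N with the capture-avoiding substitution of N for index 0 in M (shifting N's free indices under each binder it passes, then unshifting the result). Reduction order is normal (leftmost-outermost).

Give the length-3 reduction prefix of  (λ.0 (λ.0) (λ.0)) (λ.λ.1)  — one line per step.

  start: (λ.0 (λ.0) (λ.0)) (λ.λ.1)
  →1  (λ.λ.1) (λ.0) (λ.0)
  →2  (λ.λ.0) (λ.0)
  →3  λ.0

Answer: after 3 steps: λ.0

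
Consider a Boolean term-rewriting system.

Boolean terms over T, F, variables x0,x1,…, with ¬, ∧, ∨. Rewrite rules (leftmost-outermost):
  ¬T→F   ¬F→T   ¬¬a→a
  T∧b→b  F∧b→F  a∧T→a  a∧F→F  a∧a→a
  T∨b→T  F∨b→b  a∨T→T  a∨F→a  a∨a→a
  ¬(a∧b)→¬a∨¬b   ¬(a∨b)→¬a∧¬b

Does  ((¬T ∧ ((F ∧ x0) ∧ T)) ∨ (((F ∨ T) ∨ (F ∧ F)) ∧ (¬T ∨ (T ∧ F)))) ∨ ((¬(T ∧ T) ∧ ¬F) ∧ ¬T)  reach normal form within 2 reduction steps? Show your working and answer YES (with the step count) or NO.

  start: ((¬T ∧ ((F ∧ x0) ∧ T)) ∨ (((F ∨ T) ∨ (F ∧ F)) ∧ (¬T ∨ (T ∧ F)))) ∨ ((¬(T ∧ T) ∧ ¬F) ∧ ¬T)
  step 1: ((F ∧ ((F ∧ x0) ∧ T)) ∨ (((F ∨ T) ∨ (F ∧ F)) ∧ (¬T ∨ (T ∧ F)))) ∨ ((¬(T ∧ T) ∧ ¬F) ∧ ¬T)
  step 2: (F ∨ (((F ∨ T) ∨ (F ∧ F)) ∧ (¬T ∨ (T ∧ F)))) ∨ ((¬(T ∧ T) ∧ ¬F) ∧ ¬T)

Answer: NO — after 2 steps the term is (F ∨ (((F ∨ T) ∨ (F ∧ F)) ∧ (¬T ∨ (T ∧ F)))) ∨ ((¬(T ∧ T) ∧ ¬F) ∧ ¬T), not yet normal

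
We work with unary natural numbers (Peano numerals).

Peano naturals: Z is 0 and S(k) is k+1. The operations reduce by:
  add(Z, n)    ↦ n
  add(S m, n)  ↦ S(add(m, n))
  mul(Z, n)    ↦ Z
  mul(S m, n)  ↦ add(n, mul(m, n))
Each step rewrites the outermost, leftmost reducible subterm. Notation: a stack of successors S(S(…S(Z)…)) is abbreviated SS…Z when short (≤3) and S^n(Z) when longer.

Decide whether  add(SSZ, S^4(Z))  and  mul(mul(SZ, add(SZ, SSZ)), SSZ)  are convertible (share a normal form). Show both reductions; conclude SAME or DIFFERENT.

Term A:
  start: add(SSZ, S^4(Z))
  →1  S(add(SZ, S^4(Z)))
  →2  S(S(add(Z, S^4(Z))))
  →3  S^6(Z)

Term B:
  start: mul(mul(SZ, add(SZ, SSZ)), SSZ)
  →1  mul(add(add(SZ, SSZ), mul(Z, add(SZ, SSZ))), SSZ)
  →2  mul(add(S(add(Z, SSZ)), mul(Z, add(SZ, SSZ))), SSZ)
  →3  mul(S(add(add(Z, SSZ), mul(Z, add(SZ, SSZ)))), SSZ)
  →4  add(SSZ, mul(add(add(Z, SSZ), mul(Z, add(SZ, SSZ))), SSZ))
  →5  S(add(SZ, mul(add(add(Z, SSZ), mul(Z, add(SZ, SSZ))), SSZ)))
  →6  S(S(add(Z, mul(add(add(Z, SSZ), mul(Z, add(SZ, SSZ))), SSZ))))
  →7  S(S(mul(add(add(Z, SSZ), mul(Z, add(SZ, SSZ))), SSZ)))
  →8  S(S(mul(add(SSZ, mul(Z, add(SZ, SSZ))), SSZ)))
  →9  S(S(mul(S(add(SZ, mul(Z, add(SZ, SSZ)))), SSZ)))
  →10  S(S(add(SSZ, mul(add(SZ, mul(Z, add(SZ, SSZ))), SSZ))))
  →11  S(S(S(add(SZ, mul(add(SZ, mul(Z, add(SZ, SSZ))), SSZ)))))
  →12  S(S(S(S(add(Z, mul(add(SZ, mul(Z, add(SZ, SSZ))), SSZ))))))
  →13  S(S(S(S(mul(add(SZ, mul(Z, add(SZ, SSZ))), SSZ)))))
  →14  S(S(S(S(mul(S(add(Z, mul(Z, add(SZ, SSZ)))), SSZ)))))
  →15  S(S(S(S(add(SSZ, mul(add(Z, mul(Z, add(SZ, SSZ))), SSZ))))))
  →16  S(S(S(S(S(add(SZ, mul(add(Z, mul(Z, add(SZ, SSZ))), SSZ)))))))
  →17  S(S(S(S(S(S(add(Z, mul(add(Z, mul(Z, add(SZ, SSZ))), SSZ))))))))
  →18  S(S(S(S(S(S(mul(add(Z, mul(Z, add(SZ, SSZ))), SSZ)))))))
  →19  S(S(S(S(S(S(mul(mul(Z, add(SZ, SSZ)), SSZ)))))))
  →20  S(S(S(S(S(S(mul(Z, SSZ)))))))
  →21  S^6(Z)

Answer: SAME — A ⇓ S^6(Z), B ⇓ S^6(Z)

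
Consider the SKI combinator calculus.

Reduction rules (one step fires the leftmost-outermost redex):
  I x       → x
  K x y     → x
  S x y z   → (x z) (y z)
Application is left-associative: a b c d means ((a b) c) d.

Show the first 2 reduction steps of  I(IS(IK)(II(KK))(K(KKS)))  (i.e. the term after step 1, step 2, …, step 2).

  start: I(IS(IK)(II(KK))(K(KKS)))
  [1] IS(IK)(II(KK))(K(KKS))
  [2] S(IK)(II(KK))(K(KKS))

Answer: after 2 steps: S(IK)(II(KK))(K(KKS))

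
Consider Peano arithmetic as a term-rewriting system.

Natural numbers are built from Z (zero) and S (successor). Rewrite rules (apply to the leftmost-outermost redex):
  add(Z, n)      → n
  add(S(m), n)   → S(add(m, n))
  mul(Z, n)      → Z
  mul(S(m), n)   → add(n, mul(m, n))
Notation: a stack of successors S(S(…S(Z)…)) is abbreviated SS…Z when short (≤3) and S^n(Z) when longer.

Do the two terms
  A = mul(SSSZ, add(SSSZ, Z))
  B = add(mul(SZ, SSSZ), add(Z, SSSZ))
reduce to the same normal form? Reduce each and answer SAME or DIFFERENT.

Answer: DIFFERENT — A ⇓ S^9(Z), B ⇓ S^6(Z)

Reduction:
Term A:
  start: mul(SSSZ, add(SSSZ, Z))
  step 1: add(add(SSSZ, Z), mul(SSZ, add(SSSZ, Z)))
  step 2: add(S(add(SSZ, Z)), mul(SSZ, add(SSSZ, Z)))
  step 3: S(add(add(SSZ, Z), mul(SSZ, add(SSSZ, Z))))
  step 4: S(add(S(add(SZ, Z)), mul(SSZ, add(SSSZ, Z))))
  step 5: S(S(add(add(SZ, Z), mul(SSZ, add(SSSZ, Z)))))
  step 6: S(S(add(S(add(Z, Z)), mul(SSZ, add(SSSZ, Z)))))
  step 7: S(S(S(add(add(Z, Z), mul(SSZ, add(SSSZ, Z))))))
  step 8: S(S(S(add(Z, mul(SSZ, add(SSSZ, Z))))))
  step 9: S(S(S(mul(SSZ, add(SSSZ, Z)))))
  step 10: S(S(S(add(add(SSSZ, Z), mul(SZ, add(SSSZ, Z))))))
  step 11: S(S(S(add(S(add(SSZ, Z)), mul(SZ, add(SSSZ, Z))))))
  step 12: S(S(S(S(add(add(SSZ, Z), mul(SZ, add(SSSZ, Z)))))))
  step 13: S(S(S(S(add(S(add(SZ, Z)), mul(SZ, add(SSSZ, Z)))))))
  step 14: S(S(S(S(S(add(add(SZ, Z), mul(SZ, add(SSSZ, Z))))))))
  step 15: S(S(S(S(S(add(S(add(Z, Z)), mul(SZ, add(SSSZ, Z))))))))
  step 16: S(S(S(S(S(S(add(add(Z, Z), mul(SZ, add(SSSZ, Z)))))))))
  step 17: S(S(S(S(S(S(add(Z, mul(SZ, add(SSSZ, Z)))))))))
  step 18: S(S(S(S(S(S(mul(SZ, add(SSSZ, Z))))))))
  step 19: S(S(S(S(S(S(add(add(SSSZ, Z), mul(Z, add(SSSZ, Z)))))))))
  step 20: S(S(S(S(S(S(add(S(add(SSZ, Z)), mul(Z, add(SSSZ, Z)))))))))
  step 21: S(S(S(S(S(S(S(add(add(SSZ, Z), mul(Z, add(SSSZ, Z))))))))))
  step 22: S(S(S(S(S(S(S(add(S(add(SZ, Z)), mul(Z, add(SSSZ, Z))))))))))
  step 23: S(S(S(S(S(S(S(S(add(add(SZ, Z), mul(Z, add(SSSZ, Z)))))))))))
  step 24: S(S(S(S(S(S(S(S(add(S(add(Z, Z)), mul(Z, add(SSSZ, Z)))))))))))
  step 25: S(S(S(S(S(S(S(S(S(add(add(Z, Z), mul(Z, add(SSSZ, Z))))))))))))
  step 26: S(S(S(S(S(S(S(S(S(add(Z, mul(Z, add(SSSZ, Z))))))))))))
  step 27: S(S(S(S(S(S(S(S(S(mul(Z, add(SSSZ, Z)))))))))))
  step 28: S^9(Z)

Term B:
  start: add(mul(SZ, SSSZ), add(Z, SSSZ))
  step 1: add(add(SSSZ, mul(Z, SSSZ)), add(Z, SSSZ))
  step 2: add(S(add(SSZ, mul(Z, SSSZ))), add(Z, SSSZ))
  step 3: S(add(add(SSZ, mul(Z, SSSZ)), add(Z, SSSZ)))
  step 4: S(add(S(add(SZ, mul(Z, SSSZ))), add(Z, SSSZ)))
  step 5: S(S(add(add(SZ, mul(Z, SSSZ)), add(Z, SSSZ))))
  step 6: S(S(add(S(add(Z, mul(Z, SSSZ))), add(Z, SSSZ))))
  step 7: S(S(S(add(add(Z, mul(Z, SSSZ)), add(Z, SSSZ)))))
  step 8: S(S(S(add(mul(Z, SSSZ), add(Z, SSSZ)))))
  step 9: S(S(S(add(Z, add(Z, SSSZ)))))
  step 10: S(S(S(add(Z, SSSZ))))
  step 11: S^6(Z)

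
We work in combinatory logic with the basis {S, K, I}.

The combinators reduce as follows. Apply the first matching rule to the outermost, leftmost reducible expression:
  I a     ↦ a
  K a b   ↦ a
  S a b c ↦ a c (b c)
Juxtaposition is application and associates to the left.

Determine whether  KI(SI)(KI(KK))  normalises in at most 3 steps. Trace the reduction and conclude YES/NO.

Answer: YES — reaches normal form I in 3 ≤ 3 steps

Reduction:
  start: KI(SI)(KI(KK))
  step 1: I(KI(KK))
  step 2: KI(KK)
  step 3: I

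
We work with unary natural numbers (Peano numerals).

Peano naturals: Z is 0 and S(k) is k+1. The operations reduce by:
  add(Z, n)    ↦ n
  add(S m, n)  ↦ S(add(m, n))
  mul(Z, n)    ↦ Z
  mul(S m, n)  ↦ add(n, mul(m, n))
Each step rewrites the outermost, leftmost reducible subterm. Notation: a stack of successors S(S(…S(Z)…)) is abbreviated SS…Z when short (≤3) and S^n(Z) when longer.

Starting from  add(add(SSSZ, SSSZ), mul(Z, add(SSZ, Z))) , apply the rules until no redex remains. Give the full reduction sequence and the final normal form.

  start: add(add(SSSZ, SSSZ), mul(Z, add(SSZ, Z)))
  [1] add(S(add(SSZ, SSSZ)), mul(Z, add(SSZ, Z)))
  [2] S(add(add(SSZ, SSSZ), mul(Z, add(SSZ, Z))))
  [3] S(add(S(add(SZ, SSSZ)), mul(Z, add(SSZ, Z))))
  [4] S(S(add(add(SZ, SSSZ), mul(Z, add(SSZ, Z)))))
  [5] S(S(add(S(add(Z, SSSZ)), mul(Z, add(SSZ, Z)))))
  [6] S(S(S(add(add(Z, SSSZ), mul(Z, add(SSZ, Z))))))
  [7] S(S(S(add(SSSZ, mul(Z, add(SSZ, Z))))))
  [8] S(S(S(S(add(SSZ, mul(Z, add(SSZ, Z)))))))
  [9] S(S(S(S(S(add(SZ, mul(Z, add(SSZ, Z))))))))
  [10] S(S(S(S(S(S(add(Z, mul(Z, add(SSZ, Z)))))))))
  [11] S(S(S(S(S(S(mul(Z, add(SSZ, Z))))))))
  [12] S^6(Z)

Answer: normal form = S^6(Z)  (in 12 steps)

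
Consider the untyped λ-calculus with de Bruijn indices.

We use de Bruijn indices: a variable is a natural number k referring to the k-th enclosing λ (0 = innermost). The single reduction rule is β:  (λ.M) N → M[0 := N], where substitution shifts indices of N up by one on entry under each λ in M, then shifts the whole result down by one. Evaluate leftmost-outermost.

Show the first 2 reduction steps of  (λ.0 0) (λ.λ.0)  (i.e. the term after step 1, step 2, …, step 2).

Answer: after 2 steps: λ.0

Derivation:
  start: (λ.0 0) (λ.λ.0)
  →1  (λ.λ.0) (λ.λ.0)
  →2  λ.0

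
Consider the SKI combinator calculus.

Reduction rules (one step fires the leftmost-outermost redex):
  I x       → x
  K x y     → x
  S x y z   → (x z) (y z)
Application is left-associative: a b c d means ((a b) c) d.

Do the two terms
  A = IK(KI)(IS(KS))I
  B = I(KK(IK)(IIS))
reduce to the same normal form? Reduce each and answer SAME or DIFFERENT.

Answer: DIFFERENT — A ⇓ I, B ⇓ KS

Reduction:
Term A:
  start: IK(KI)(IS(KS))I
  →1  K(KI)(IS(KS))I
  →2  KII
  →3  I

Term B:
  start: I(KK(IK)(IIS))
  →1  KK(IK)(IIS)
  →2  K(IIS)
  →3  K(IS)
  →4  KS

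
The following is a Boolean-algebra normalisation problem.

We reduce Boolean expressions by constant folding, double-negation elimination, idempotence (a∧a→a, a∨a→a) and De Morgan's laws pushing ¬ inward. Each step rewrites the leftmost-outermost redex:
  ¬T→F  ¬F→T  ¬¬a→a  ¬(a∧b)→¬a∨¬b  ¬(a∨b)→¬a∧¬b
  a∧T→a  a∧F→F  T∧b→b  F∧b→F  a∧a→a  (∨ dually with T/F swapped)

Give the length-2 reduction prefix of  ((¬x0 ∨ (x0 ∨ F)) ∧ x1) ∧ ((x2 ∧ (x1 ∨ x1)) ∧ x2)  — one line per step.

Answer: after 2 steps: ((¬x0 ∨ x0) ∧ x1) ∧ ((x2 ∧ x1) ∧ x2)

Working:
  start: ((¬x0 ∨ (x0 ∨ F)) ∧ x1) ∧ ((x2 ∧ (x1 ∨ x1)) ∧ x2)
  →1  ((¬x0 ∨ x0) ∧ x1) ∧ ((x2 ∧ (x1 ∨ x1)) ∧ x2)
  →2  ((¬x0 ∨ x0) ∧ x1) ∧ ((x2 ∧ x1) ∧ x2)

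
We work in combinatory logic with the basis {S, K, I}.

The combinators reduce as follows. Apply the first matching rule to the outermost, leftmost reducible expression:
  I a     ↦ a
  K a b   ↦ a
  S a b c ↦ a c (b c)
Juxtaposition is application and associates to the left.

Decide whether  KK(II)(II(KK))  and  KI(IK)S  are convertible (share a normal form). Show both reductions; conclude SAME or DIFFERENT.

Answer: DIFFERENT — A ⇓ K(KK), B ⇓ S

Working:
Term A:
  start: KK(II)(II(KK))
  step 1: K(II(KK))
  step 2: K(I(KK))
  step 3: K(KK)

Term B:
  start: KI(IK)S
  step 1: IS
  step 2: S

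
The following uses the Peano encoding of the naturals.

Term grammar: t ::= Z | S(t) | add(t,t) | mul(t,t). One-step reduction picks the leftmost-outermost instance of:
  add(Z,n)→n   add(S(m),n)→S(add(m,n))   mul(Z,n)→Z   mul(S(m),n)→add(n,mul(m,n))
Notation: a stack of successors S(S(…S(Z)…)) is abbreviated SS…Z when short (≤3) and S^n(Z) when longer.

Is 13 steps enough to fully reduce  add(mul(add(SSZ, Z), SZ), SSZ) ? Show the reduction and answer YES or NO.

Answer: YES — reaches normal form S^4(Z) in 13 ≤ 13 steps

Reduction:
  start: add(mul(add(SSZ, Z), SZ), SSZ)
  →1  add(mul(S(add(SZ, Z)), SZ), SSZ)
  →2  add(add(SZ, mul(add(SZ, Z), SZ)), SSZ)
  →3  add(S(add(Z, mul(add(SZ, Z), SZ))), SSZ)
  →4  S(add(add(Z, mul(add(SZ, Z), SZ)), SSZ))
  →5  S(add(mul(add(SZ, Z), SZ), SSZ))
  →6  S(add(mul(S(add(Z, Z)), SZ), SSZ))
  →7  S(add(add(SZ, mul(add(Z, Z), SZ)), SSZ))
  →8  S(add(S(add(Z, mul(add(Z, Z), SZ))), SSZ))
  →9  S(S(add(add(Z, mul(add(Z, Z), SZ)), SSZ)))
  →10  S(S(add(mul(add(Z, Z), SZ), SSZ)))
  →11  S(S(add(mul(Z, SZ), SSZ)))
  →12  S(S(add(Z, SSZ)))
  →13  S^4(Z)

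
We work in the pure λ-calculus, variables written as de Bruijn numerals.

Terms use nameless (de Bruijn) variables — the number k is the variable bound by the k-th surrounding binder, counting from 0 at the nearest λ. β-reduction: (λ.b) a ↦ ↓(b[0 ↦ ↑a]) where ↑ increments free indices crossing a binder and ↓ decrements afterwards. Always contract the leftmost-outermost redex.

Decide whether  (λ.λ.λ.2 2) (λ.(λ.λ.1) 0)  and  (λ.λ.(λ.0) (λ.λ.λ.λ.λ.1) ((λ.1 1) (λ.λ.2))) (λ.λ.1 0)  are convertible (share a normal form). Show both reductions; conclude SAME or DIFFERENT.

Answer: SAME — A ⇓ λ.λ.λ.λ.λ.1, B ⇓ λ.λ.λ.λ.λ.1

Reduction:
Term A:
  start: (λ.λ.λ.2 2) (λ.(λ.λ.1) 0)
  [1] λ.λ.(λ.(λ.λ.1) 0) (λ.(λ.λ.1) 0)
  [2] λ.λ.(λ.λ.1) (λ.(λ.λ.1) 0)
  [3] λ.λ.λ.λ.(λ.λ.1) 0
  [4] λ.λ.λ.λ.λ.1

Term B:
  start: (λ.λ.(λ.0) (λ.λ.λ.λ.λ.1) ((λ.1 1) (λ.λ.2))) (λ.λ.1 0)
  [1] λ.(λ.0) (λ.λ.λ.λ.λ.1) ((λ.1 1) (λ.λ.2))
  [2] λ.(λ.λ.λ.λ.λ.1) ((λ.1 1) (λ.λ.2))
  [3] λ.λ.λ.λ.λ.1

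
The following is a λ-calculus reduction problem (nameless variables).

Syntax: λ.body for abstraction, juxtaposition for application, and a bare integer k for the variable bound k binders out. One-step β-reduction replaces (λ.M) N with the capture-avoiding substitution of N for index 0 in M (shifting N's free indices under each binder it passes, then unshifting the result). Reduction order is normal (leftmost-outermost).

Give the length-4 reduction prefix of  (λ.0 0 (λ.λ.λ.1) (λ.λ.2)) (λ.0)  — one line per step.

  start: (λ.0 0 (λ.λ.λ.1) (λ.λ.2)) (λ.0)
  →1  (λ.0) (λ.0) (λ.λ.λ.1) (λ.λ.λ.0)
  →2  (λ.0) (λ.λ.λ.1) (λ.λ.λ.0)
  →3  (λ.λ.λ.1) (λ.λ.λ.0)
  →4  λ.λ.1

Answer: after 4 steps: λ.λ.1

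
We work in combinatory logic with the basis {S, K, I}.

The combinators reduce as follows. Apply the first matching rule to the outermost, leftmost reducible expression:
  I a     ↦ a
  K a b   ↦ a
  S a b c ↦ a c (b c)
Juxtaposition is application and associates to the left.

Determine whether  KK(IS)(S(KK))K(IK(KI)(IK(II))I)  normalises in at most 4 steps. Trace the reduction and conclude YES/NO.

  start: KK(IS)(S(KK))K(IK(KI)(IK(II))I)
  →1  K(S(KK))K(IK(KI)(IK(II))I)
  →2  S(KK)(IK(KI)(IK(II))I)
  →3  S(KK)(K(KI)(IK(II))I)
  →4  S(KK)(KII)

Answer: NO — after 4 steps the term is S(KK)(KII), not yet normal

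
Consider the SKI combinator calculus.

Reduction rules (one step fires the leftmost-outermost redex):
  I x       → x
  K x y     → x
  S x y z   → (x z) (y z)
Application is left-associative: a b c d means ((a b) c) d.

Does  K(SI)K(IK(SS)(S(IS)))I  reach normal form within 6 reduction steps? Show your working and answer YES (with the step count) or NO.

  start: K(SI)K(IK(SS)(S(IS)))I
  [1] SI(IK(SS)(S(IS)))I
  [2] II(IK(SS)(S(IS))I)
  [3] I(IK(SS)(S(IS))I)
  [4] IK(SS)(S(IS))I
  [5] K(SS)(S(IS))I
  [6] SSI

Answer: YES — reaches normal form SSI in 6 ≤ 6 steps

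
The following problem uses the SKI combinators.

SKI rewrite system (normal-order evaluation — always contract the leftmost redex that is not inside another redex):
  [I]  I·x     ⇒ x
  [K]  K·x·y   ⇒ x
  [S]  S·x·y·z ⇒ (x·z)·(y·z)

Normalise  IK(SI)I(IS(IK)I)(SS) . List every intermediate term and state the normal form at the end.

  start: IK(SI)I(IS(IK)I)(SS)
  step 1: K(SI)I(IS(IK)I)(SS)
  step 2: SI(IS(IK)I)(SS)
  step 3: I(SS)(IS(IK)I(SS))
  step 4: SS(IS(IK)I(SS))
  step 5: SS(S(IK)I(SS))
  step 6: SS(IK(SS)(I(SS)))
  step 7: SS(K(SS)(I(SS)))
  step 8: SS(SS)

Answer: normal form = SS(SS)  (in 8 steps)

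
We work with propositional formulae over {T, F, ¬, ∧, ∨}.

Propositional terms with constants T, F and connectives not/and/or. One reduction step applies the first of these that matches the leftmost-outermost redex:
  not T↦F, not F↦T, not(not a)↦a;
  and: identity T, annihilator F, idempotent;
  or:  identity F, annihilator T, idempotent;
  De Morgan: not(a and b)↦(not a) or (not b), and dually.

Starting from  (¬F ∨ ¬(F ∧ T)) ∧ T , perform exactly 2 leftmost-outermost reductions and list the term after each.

  start: (¬F ∨ ¬(F ∧ T)) ∧ T
  [1] ¬F ∨ ¬(F ∧ T)
  [2] T ∨ ¬(F ∧ T)

Answer: after 2 steps: T ∨ ¬(F ∧ T)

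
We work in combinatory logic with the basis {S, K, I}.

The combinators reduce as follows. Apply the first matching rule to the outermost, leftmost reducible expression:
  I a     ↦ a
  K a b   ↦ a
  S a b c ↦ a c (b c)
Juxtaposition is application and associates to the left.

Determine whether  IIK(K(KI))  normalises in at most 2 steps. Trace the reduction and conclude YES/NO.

Answer: YES — reaches normal form K(K(KI)) in 2 ≤ 2 steps

Derivation:
  start: IIK(K(KI))
  →1  IK(K(KI))
  →2  K(K(KI))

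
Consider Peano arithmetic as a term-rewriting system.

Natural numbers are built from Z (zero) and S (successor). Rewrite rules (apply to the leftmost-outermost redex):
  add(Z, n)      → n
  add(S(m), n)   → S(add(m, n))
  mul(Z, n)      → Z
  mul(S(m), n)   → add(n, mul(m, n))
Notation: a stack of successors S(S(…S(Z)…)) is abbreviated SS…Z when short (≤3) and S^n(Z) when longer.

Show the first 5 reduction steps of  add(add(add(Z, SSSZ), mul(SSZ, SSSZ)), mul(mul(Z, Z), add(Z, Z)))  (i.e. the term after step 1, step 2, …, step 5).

  start: add(add(add(Z, SSSZ), mul(SSZ, SSSZ)), mul(mul(Z, Z), add(Z, Z)))
  step 1: add(add(SSSZ, mul(SSZ, SSSZ)), mul(mul(Z, Z), add(Z, Z)))
  step 2: add(S(add(SSZ, mul(SSZ, SSSZ))), mul(mul(Z, Z), add(Z, Z)))
  step 3: S(add(add(SSZ, mul(SSZ, SSSZ)), mul(mul(Z, Z), add(Z, Z))))
  step 4: S(add(S(add(SZ, mul(SSZ, SSSZ))), mul(mul(Z, Z), add(Z, Z))))
  step 5: S(S(add(add(SZ, mul(SSZ, SSSZ)), mul(mul(Z, Z), add(Z, Z)))))

Answer: after 5 steps: S(S(add(add(SZ, mul(SSZ, SSSZ)), mul(mul(Z, Z), add(Z, Z)))))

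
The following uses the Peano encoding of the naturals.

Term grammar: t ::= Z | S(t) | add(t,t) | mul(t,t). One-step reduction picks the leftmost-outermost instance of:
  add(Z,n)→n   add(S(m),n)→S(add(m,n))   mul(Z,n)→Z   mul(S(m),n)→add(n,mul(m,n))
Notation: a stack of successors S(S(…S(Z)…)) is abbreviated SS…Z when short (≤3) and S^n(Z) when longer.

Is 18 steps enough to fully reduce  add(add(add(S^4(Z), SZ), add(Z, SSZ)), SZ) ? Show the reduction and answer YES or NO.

Answer: NO — after 18 steps the term is S(S(S(S(S(S(add(SZ, SZ))))))), not yet normal

Working:
  start: add(add(add(S^4(Z), SZ), add(Z, SSZ)), SZ)
  →1  add(add(S(add(SSSZ, SZ)), add(Z, SSZ)), SZ)
  →2  add(S(add(add(SSSZ, SZ), add(Z, SSZ))), SZ)
  →3  S(add(add(add(SSSZ, SZ), add(Z, SSZ)), SZ))
  →4  S(add(add(S(add(SSZ, SZ)), add(Z, SSZ)), SZ))
  →5  S(add(S(add(add(SSZ, SZ), add(Z, SSZ))), SZ))
  →6  S(S(add(add(add(SSZ, SZ), add(Z, SSZ)), SZ)))
  →7  S(S(add(add(S(add(SZ, SZ)), add(Z, SSZ)), SZ)))
  →8  S(S(add(S(add(add(SZ, SZ), add(Z, SSZ))), SZ)))
  →9  S(S(S(add(add(add(SZ, SZ), add(Z, SSZ)), SZ))))
  →10  S(S(S(add(add(S(add(Z, SZ)), add(Z, SSZ)), SZ))))
  →11  S(S(S(add(S(add(add(Z, SZ), add(Z, SSZ))), SZ))))
  →12  S(S(S(S(add(add(add(Z, SZ), add(Z, SSZ)), SZ)))))
  →13  S(S(S(S(add(add(SZ, add(Z, SSZ)), SZ)))))
  →14  S(S(S(S(add(S(add(Z, add(Z, SSZ))), SZ)))))
  →15  S(S(S(S(S(add(add(Z, add(Z, SSZ)), SZ))))))
  →16  S(S(S(S(S(add(add(Z, SSZ), SZ))))))
  →17  S(S(S(S(S(add(SSZ, SZ))))))
  →18  S(S(S(S(S(S(add(SZ, SZ)))))))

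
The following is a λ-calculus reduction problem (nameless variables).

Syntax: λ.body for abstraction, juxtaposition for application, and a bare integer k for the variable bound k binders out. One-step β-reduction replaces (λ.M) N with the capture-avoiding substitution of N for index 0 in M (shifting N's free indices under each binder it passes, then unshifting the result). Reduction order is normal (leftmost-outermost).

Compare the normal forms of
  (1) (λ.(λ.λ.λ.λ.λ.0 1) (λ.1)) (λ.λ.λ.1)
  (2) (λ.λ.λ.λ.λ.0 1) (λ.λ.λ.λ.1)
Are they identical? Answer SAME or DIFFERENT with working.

Answer: SAME — A ⇓ λ.λ.λ.λ.0 1, B ⇓ λ.λ.λ.λ.0 1

Derivation:
Term A:
  start: (λ.(λ.λ.λ.λ.λ.0 1) (λ.1)) (λ.λ.λ.1)
  [1] (λ.λ.λ.λ.λ.0 1) (λ.λ.λ.λ.1)
  [2] λ.λ.λ.λ.0 1

Term B:
  start: (λ.λ.λ.λ.λ.0 1) (λ.λ.λ.λ.1)
  [1] λ.λ.λ.λ.0 1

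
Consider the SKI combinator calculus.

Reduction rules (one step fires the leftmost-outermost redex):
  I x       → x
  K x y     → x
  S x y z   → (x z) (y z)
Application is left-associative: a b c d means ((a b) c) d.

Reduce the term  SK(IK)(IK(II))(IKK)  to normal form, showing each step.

Answer: normal form = I  (in 5 steps)

Derivation:
  start: SK(IK)(IK(II))(IKK)
  step 1: K(IK(II))(IK(IK(II)))(IKK)
  step 2: IK(II)(IKK)
  step 3: K(II)(IKK)
  step 4: II
  step 5: I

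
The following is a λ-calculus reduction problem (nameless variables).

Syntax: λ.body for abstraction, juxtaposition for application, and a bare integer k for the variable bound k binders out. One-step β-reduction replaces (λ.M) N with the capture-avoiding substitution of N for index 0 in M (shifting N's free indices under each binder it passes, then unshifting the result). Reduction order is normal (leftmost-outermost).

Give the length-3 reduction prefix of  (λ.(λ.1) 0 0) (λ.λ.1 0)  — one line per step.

Answer: after 3 steps: λ.(λ.λ.1 0) 0

Derivation:
  start: (λ.(λ.1) 0 0) (λ.λ.1 0)
  →1  (λ.λ.λ.1 0) (λ.λ.1 0) (λ.λ.1 0)
  →2  (λ.λ.1 0) (λ.λ.1 0)
  →3  λ.(λ.λ.1 0) 0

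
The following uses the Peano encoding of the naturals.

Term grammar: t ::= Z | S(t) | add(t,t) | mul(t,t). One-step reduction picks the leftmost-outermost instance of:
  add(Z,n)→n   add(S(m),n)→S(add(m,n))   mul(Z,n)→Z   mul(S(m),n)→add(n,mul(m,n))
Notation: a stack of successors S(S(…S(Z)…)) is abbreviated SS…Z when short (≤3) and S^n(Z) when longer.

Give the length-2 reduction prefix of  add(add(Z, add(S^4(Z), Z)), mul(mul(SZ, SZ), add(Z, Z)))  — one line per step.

Answer: after 2 steps: add(S(add(SSSZ, Z)), mul(mul(SZ, SZ), add(Z, Z)))

Working:
  start: add(add(Z, add(S^4(Z), Z)), mul(mul(SZ, SZ), add(Z, Z)))
  [1] add(add(S^4(Z), Z), mul(mul(SZ, SZ), add(Z, Z)))
  [2] add(S(add(SSSZ, Z)), mul(mul(SZ, SZ), add(Z, Z)))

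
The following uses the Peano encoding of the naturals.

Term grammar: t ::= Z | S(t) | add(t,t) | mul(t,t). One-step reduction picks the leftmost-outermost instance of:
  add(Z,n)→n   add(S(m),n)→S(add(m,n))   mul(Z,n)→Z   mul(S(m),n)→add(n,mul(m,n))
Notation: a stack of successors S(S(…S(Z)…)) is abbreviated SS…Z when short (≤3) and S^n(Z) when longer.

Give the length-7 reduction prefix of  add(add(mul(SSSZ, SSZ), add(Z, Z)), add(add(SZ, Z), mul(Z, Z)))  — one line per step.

  start: add(add(mul(SSSZ, SSZ), add(Z, Z)), add(add(SZ, Z), mul(Z, Z)))
  step 1: add(add(add(SSZ, mul(SSZ, SSZ)), add(Z, Z)), add(add(SZ, Z), mul(Z, Z)))
  step 2: add(add(S(add(SZ, mul(SSZ, SSZ))), add(Z, Z)), add(add(SZ, Z), mul(Z, Z)))
  step 3: add(S(add(add(SZ, mul(SSZ, SSZ)), add(Z, Z))), add(add(SZ, Z), mul(Z, Z)))
  step 4: S(add(add(add(SZ, mul(SSZ, SSZ)), add(Z, Z)), add(add(SZ, Z), mul(Z, Z))))
  step 5: S(add(add(S(add(Z, mul(SSZ, SSZ))), add(Z, Z)), add(add(SZ, Z), mul(Z, Z))))
  step 6: S(add(S(add(add(Z, mul(SSZ, SSZ)), add(Z, Z))), add(add(SZ, Z), mul(Z, Z))))
  step 7: S(S(add(add(add(Z, mul(SSZ, SSZ)), add(Z, Z)), add(add(SZ, Z), mul(Z, Z)))))

Answer: after 7 steps: S(S(add(add(add(Z, mul(SSZ, SSZ)), add(Z, Z)), add(add(SZ, Z), mul(Z, Z)))))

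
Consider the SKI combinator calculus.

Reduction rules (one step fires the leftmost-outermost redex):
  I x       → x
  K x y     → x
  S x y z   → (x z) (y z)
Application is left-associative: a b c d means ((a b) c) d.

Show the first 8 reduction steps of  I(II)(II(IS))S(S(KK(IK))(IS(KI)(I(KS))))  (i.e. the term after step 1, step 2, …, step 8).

  start: I(II)(II(IS))S(S(KK(IK))(IS(KI)(I(KS))))
  step 1: II(II(IS))S(S(KK(IK))(IS(KI)(I(KS))))
  step 2: I(II(IS))S(S(KK(IK))(IS(KI)(I(KS))))
  step 3: II(IS)S(S(KK(IK))(IS(KI)(I(KS))))
  step 4: I(IS)S(S(KK(IK))(IS(KI)(I(KS))))
  step 5: ISS(S(KK(IK))(IS(KI)(I(KS))))
  step 6: SS(S(KK(IK))(IS(KI)(I(KS))))
  step 7: SS(SK(IS(KI)(I(KS))))
  step 8: SS(SK(S(KI)(I(KS))))

Answer: after 8 steps: SS(SK(S(KI)(I(KS))))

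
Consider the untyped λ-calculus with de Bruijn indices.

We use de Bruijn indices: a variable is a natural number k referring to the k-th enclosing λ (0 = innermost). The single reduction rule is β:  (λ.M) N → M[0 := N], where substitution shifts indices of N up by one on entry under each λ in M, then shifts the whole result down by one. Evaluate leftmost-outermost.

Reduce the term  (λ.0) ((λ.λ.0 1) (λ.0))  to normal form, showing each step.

Answer: normal form = λ.0 (λ.0)  (in 2 steps)

Reduction:
  start: (λ.0) ((λ.λ.0 1) (λ.0))
  [1] (λ.λ.0 1) (λ.0)
  [2] λ.0 (λ.0)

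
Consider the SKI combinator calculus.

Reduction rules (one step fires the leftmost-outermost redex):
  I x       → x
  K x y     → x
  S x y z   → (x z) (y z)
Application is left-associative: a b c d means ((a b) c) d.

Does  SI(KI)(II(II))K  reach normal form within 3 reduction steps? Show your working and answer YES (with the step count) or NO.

  start: SI(KI)(II(II))K
  [1] I(II(II))(KI(II(II)))K
  [2] II(II)(KI(II(II)))K
  [3] I(II)(KI(II(II)))K

Answer: NO — after 3 steps the term is I(II)(KI(II(II)))K, not yet normal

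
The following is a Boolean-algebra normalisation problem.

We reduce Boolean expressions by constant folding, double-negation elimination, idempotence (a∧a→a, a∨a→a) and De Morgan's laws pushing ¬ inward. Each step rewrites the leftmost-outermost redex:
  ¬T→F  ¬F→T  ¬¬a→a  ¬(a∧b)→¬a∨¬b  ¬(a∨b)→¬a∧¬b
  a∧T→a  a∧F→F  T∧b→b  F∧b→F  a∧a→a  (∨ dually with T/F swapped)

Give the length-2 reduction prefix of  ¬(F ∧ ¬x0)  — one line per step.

  start: ¬(F ∧ ¬x0)
  step 1: ¬F ∨ ¬¬x0
  step 2: T ∨ ¬¬x0

Answer: after 2 steps: T ∨ ¬¬x0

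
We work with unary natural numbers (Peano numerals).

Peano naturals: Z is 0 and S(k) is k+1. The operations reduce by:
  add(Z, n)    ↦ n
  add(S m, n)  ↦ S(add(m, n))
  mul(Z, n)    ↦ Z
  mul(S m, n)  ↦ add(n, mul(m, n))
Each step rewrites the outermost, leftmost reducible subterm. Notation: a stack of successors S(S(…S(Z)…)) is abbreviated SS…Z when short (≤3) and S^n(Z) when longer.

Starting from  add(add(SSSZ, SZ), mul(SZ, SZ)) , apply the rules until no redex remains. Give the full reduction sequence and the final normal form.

Answer: normal form = S^5(Z)  (in 13 steps)

Derivation:
  start: add(add(SSSZ, SZ), mul(SZ, SZ))
  →1  add(S(add(SSZ, SZ)), mul(SZ, SZ))
  →2  S(add(add(SSZ, SZ), mul(SZ, SZ)))
  →3  S(add(S(add(SZ, SZ)), mul(SZ, SZ)))
  →4  S(S(add(add(SZ, SZ), mul(SZ, SZ))))
  →5  S(S(add(S(add(Z, SZ)), mul(SZ, SZ))))
  →6  S(S(S(add(add(Z, SZ), mul(SZ, SZ)))))
  →7  S(S(S(add(SZ, mul(SZ, SZ)))))
  →8  S(S(S(S(add(Z, mul(SZ, SZ))))))
  →9  S(S(S(S(mul(SZ, SZ)))))
  →10  S(S(S(S(add(SZ, mul(Z, SZ))))))
  →11  S(S(S(S(S(add(Z, mul(Z, SZ)))))))
  →12  S(S(S(S(S(mul(Z, SZ))))))
  →13  S^5(Z)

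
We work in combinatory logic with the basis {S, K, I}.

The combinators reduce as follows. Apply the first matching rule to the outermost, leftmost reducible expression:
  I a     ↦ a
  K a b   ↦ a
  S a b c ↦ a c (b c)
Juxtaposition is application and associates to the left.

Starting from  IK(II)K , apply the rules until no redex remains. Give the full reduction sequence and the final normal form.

  start: IK(II)K
  →1  K(II)K
  →2  II
  →3  I

Answer: normal form = I  (in 3 steps)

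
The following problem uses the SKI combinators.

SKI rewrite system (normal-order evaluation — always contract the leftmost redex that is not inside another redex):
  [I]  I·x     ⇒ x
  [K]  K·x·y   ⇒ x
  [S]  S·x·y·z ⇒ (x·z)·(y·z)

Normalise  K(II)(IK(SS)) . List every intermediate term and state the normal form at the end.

  start: K(II)(IK(SS))
  [1] II
  [2] I

Answer: normal form = I  (in 2 steps)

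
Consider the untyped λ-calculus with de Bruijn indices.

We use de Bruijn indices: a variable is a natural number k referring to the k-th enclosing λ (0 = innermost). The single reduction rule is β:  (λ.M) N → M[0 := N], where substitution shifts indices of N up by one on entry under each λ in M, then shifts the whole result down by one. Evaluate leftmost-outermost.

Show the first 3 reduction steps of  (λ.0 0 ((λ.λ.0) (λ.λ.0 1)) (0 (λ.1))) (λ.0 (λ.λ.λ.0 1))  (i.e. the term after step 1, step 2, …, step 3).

  start: (λ.0 0 ((λ.λ.0) (λ.λ.0 1)) (0 (λ.1))) (λ.0 (λ.λ.λ.0 1))
  →1  (λ.0 (λ.λ.λ.0 1)) (λ.0 (λ.λ.λ.0 1)) ((λ.λ.0) (λ.λ.0 1)) ((λ.0 (λ.λ.λ.0 1)) (λ.λ.0 (λ.λ.λ.0 1)))
  →2  (λ.0 (λ.λ.λ.0 1)) (λ.λ.λ.0 1) ((λ.λ.0) (λ.λ.0 1)) ((λ.0 (λ.λ.λ.0 1)) (λ.λ.0 (λ.λ.λ.0 1)))
  →3  (λ.λ.λ.0 1) (λ.λ.λ.0 1) ((λ.λ.0) (λ.λ.0 1)) ((λ.0 (λ.λ.λ.0 1)) (λ.λ.0 (λ.λ.λ.0 1)))

Answer: after 3 steps: (λ.λ.λ.0 1) (λ.λ.λ.0 1) ((λ.λ.0) (λ.λ.0 1)) ((λ.0 (λ.λ.λ.0 1)) (λ.λ.0 (λ.λ.λ.0 1)))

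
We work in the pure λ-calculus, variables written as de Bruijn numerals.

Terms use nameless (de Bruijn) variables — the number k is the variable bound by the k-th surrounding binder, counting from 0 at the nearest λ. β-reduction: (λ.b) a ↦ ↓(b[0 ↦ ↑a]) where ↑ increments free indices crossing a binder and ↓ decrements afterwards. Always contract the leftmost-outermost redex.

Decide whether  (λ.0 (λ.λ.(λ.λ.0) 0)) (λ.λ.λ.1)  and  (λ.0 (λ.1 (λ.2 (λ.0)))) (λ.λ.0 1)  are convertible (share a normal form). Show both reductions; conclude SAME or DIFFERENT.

Term A:
  start: (λ.0 (λ.λ.(λ.λ.0) 0)) (λ.λ.λ.1)
  step 1: (λ.λ.λ.1) (λ.λ.(λ.λ.0) 0)
  step 2: λ.λ.1

Term B:
  start: (λ.0 (λ.1 (λ.2 (λ.0)))) (λ.λ.0 1)
  step 1: (λ.λ.0 1) (λ.(λ.λ.0 1) (λ.(λ.λ.0 1) (λ.0)))
  step 2: λ.0 (λ.(λ.λ.0 1) (λ.(λ.λ.0 1) (λ.0)))
  step 3: λ.0 (λ.λ.0 (λ.(λ.λ.0 1) (λ.0)))
  step 4: λ.0 (λ.λ.0 (λ.λ.0 (λ.0)))

Answer: DIFFERENT — A ⇓ λ.λ.1, B ⇓ λ.0 (λ.λ.0 (λ.λ.0 (λ.0)))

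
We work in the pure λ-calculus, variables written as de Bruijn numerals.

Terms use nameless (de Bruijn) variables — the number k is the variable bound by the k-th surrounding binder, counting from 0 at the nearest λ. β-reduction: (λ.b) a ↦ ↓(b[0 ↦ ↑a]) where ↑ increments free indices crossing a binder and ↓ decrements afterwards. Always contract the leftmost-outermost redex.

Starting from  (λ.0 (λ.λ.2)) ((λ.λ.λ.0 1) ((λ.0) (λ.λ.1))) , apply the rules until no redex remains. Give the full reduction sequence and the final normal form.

Answer: normal form = λ.0 (λ.λ.λ.λ.0 1)  (in 4 steps)

Working:
  start: (λ.0 (λ.λ.2)) ((λ.λ.λ.0 1) ((λ.0) (λ.λ.1)))
  step 1: (λ.λ.λ.0 1) ((λ.0) (λ.λ.1)) (λ.λ.(λ.λ.λ.0 1) ((λ.0) (λ.λ.1)))
  step 2: (λ.λ.0 1) (λ.λ.(λ.λ.λ.0 1) ((λ.0) (λ.λ.1)))
  step 3: λ.0 (λ.λ.(λ.λ.λ.0 1) ((λ.0) (λ.λ.1)))
  step 4: λ.0 (λ.λ.λ.λ.0 1)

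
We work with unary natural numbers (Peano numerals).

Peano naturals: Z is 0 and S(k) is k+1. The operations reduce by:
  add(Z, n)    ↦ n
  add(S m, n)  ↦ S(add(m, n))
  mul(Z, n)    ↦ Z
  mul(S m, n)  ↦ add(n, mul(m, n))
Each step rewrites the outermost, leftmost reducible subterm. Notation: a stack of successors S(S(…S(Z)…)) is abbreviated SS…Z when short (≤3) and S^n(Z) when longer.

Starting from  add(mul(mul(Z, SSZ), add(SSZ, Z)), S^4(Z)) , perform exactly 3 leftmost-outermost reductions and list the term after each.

Answer: after 3 steps: S^4(Z)

Derivation:
  start: add(mul(mul(Z, SSZ), add(SSZ, Z)), S^4(Z))
  step 1: add(mul(Z, add(SSZ, Z)), S^4(Z))
  step 2: add(Z, S^4(Z))
  step 3: S^4(Z)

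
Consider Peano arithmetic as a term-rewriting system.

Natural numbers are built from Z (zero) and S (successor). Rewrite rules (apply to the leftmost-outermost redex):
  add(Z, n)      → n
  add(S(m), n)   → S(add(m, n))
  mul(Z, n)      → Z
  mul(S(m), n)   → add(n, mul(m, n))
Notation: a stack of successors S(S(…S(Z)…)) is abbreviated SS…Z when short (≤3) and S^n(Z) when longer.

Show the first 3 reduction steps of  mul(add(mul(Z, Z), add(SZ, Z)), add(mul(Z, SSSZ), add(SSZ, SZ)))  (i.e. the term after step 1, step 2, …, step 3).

  start: mul(add(mul(Z, Z), add(SZ, Z)), add(mul(Z, SSSZ), add(SSZ, SZ)))
  step 1: mul(add(Z, add(SZ, Z)), add(mul(Z, SSSZ), add(SSZ, SZ)))
  step 2: mul(add(SZ, Z), add(mul(Z, SSSZ), add(SSZ, SZ)))
  step 3: mul(S(add(Z, Z)), add(mul(Z, SSSZ), add(SSZ, SZ)))

Answer: after 3 steps: mul(S(add(Z, Z)), add(mul(Z, SSSZ), add(SSZ, SZ)))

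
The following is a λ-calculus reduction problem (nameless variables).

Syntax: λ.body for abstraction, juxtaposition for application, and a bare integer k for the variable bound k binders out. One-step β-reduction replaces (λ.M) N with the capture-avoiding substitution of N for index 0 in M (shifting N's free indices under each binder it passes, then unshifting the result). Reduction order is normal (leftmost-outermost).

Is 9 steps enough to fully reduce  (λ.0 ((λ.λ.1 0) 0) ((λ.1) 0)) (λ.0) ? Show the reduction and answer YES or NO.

Answer: YES — reaches normal form λ.0 in 6 ≤ 9 steps

Working:
  start: (λ.0 ((λ.λ.1 0) 0) ((λ.1) 0)) (λ.0)
  →1  (λ.0) ((λ.λ.1 0) (λ.0)) ((λ.λ.0) (λ.0))
  →2  (λ.λ.1 0) (λ.0) ((λ.λ.0) (λ.0))
  →3  (λ.(λ.0) 0) ((λ.λ.0) (λ.0))
  →4  (λ.0) ((λ.λ.0) (λ.0))
  →5  (λ.λ.0) (λ.0)
  →6  λ.0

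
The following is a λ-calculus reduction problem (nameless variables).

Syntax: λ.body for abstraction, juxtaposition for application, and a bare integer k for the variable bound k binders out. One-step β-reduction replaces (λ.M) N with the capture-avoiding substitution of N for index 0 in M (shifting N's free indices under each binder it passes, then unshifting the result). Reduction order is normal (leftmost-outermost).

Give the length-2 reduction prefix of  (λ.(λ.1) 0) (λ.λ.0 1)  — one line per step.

Answer: after 2 steps: λ.λ.0 1

Derivation:
  start: (λ.(λ.1) 0) (λ.λ.0 1)
  [1] (λ.λ.λ.0 1) (λ.λ.0 1)
  [2] λ.λ.0 1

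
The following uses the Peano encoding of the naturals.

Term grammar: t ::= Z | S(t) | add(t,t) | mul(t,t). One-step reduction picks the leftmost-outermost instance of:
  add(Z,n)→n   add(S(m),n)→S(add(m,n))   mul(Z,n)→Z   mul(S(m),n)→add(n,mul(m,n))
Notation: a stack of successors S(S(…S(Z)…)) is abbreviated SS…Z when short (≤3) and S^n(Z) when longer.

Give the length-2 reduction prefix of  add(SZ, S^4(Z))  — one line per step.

  start: add(SZ, S^4(Z))
  [1] S(add(Z, S^4(Z)))
  [2] S^5(Z)

Answer: after 2 steps: S^5(Z)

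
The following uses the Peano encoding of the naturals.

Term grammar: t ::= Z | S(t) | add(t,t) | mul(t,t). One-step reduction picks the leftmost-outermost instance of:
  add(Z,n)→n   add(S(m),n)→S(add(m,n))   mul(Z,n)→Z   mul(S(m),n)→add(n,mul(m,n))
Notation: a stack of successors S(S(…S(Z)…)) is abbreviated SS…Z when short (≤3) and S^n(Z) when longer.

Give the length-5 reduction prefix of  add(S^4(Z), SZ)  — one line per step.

Answer: after 5 steps: S^5(Z)

Reduction:
  start: add(S^4(Z), SZ)
  [1] S(add(SSSZ, SZ))
  [2] S(S(add(SSZ, SZ)))
  [3] S(S(S(add(SZ, SZ))))
  [4] S(S(S(S(add(Z, SZ)))))
  [5] S^5(Z)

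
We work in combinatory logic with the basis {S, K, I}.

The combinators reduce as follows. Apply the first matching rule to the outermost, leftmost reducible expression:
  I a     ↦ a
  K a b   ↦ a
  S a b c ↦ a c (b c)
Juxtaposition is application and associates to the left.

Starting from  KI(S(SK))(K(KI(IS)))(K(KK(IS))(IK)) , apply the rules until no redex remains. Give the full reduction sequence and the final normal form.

  start: KI(S(SK))(K(KI(IS)))(K(KK(IS))(IK))
  step 1: I(K(KI(IS)))(K(KK(IS))(IK))
  step 2: K(KI(IS))(K(KK(IS))(IK))
  step 3: KI(IS)
  step 4: I

Answer: normal form = I  (in 4 steps)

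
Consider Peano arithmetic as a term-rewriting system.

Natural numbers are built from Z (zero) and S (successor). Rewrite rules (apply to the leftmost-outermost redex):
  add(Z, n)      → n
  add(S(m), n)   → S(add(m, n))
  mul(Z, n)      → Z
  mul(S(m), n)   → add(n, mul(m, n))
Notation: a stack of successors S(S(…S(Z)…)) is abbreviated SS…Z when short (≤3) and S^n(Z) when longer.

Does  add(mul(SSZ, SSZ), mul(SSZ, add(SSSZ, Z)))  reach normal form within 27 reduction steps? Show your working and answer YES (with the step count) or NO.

  start: add(mul(SSZ, SSZ), mul(SSZ, add(SSSZ, Z)))
  step 1: add(add(SSZ, mul(SZ, SSZ)), mul(SSZ, add(SSSZ, Z)))
  step 2: add(S(add(SZ, mul(SZ, SSZ))), mul(SSZ, add(SSSZ, Z)))
  step 3: S(add(add(SZ, mul(SZ, SSZ)), mul(SSZ, add(SSSZ, Z))))
  step 4: S(add(S(add(Z, mul(SZ, SSZ))), mul(SSZ, add(SSSZ, Z))))
  step 5: S(S(add(add(Z, mul(SZ, SSZ)), mul(SSZ, add(SSSZ, Z)))))
  step 6: S(S(add(mul(SZ, SSZ), mul(SSZ, add(SSSZ, Z)))))
  step 7: S(S(add(add(SSZ, mul(Z, SSZ)), mul(SSZ, add(SSSZ, Z)))))
  step 8: S(S(add(S(add(SZ, mul(Z, SSZ))), mul(SSZ, add(SSSZ, Z)))))
  step 9: S(S(S(add(add(SZ, mul(Z, SSZ)), mul(SSZ, add(SSSZ, Z))))))
  step 10: S(S(S(add(S(add(Z, mul(Z, SSZ))), mul(SSZ, add(SSSZ, Z))))))
  step 11: S(S(S(S(add(add(Z, mul(Z, SSZ)), mul(SSZ, add(SSSZ, Z)))))))
  step 12: S(S(S(S(add(mul(Z, SSZ), mul(SSZ, add(SSSZ, Z)))))))
  step 13: S(S(S(S(add(Z, mul(SSZ, add(SSSZ, Z)))))))
  step 14: S(S(S(S(mul(SSZ, add(SSSZ, Z))))))
  step 15: S(S(S(S(add(add(SSSZ, Z), mul(SZ, add(SSSZ, Z)))))))
  step 16: S(S(S(S(add(S(add(SSZ, Z)), mul(SZ, add(SSSZ, Z)))))))
  step 17: S(S(S(S(S(add(add(SSZ, Z), mul(SZ, add(SSSZ, Z))))))))
  step 18: S(S(S(S(S(add(S(add(SZ, Z)), mul(SZ, add(SSSZ, Z))))))))
  step 19: S(S(S(S(S(S(add(add(SZ, Z), mul(SZ, add(SSSZ, Z)))))))))
  step 20: S(S(S(S(S(S(add(S(add(Z, Z)), mul(SZ, add(SSSZ, Z)))))))))
  step 21: S(S(S(S(S(S(S(add(add(Z, Z), mul(SZ, add(SSSZ, Z))))))))))
  step 22: S(S(S(S(S(S(S(add(Z, mul(SZ, add(SSSZ, Z))))))))))
  step 23: S(S(S(S(S(S(S(mul(SZ, add(SSSZ, Z)))))))))
  step 24: S(S(S(S(S(S(S(add(add(SSSZ, Z), mul(Z, add(SSSZ, Z))))))))))
  step 25: S(S(S(S(S(S(S(add(S(add(SSZ, Z)), mul(Z, add(SSSZ, Z))))))))))
  step 26: S(S(S(S(S(S(S(S(add(add(SSZ, Z), mul(Z, add(SSSZ, Z)))))))))))
  step 27: S(S(S(S(S(S(S(S(add(S(add(SZ, Z)), mul(Z, add(SSSZ, Z)))))))))))

Answer: NO — after 27 steps the term is S(S(S(S(S(S(S(S(add(S(add(SZ, Z)), mul(Z, add(SSSZ, Z))))))))))), not yet normal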